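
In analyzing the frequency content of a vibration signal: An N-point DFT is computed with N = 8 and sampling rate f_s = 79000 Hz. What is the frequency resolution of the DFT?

DFT frequency resolution = f_s / N
= 79000 / 8 = 9875 Hz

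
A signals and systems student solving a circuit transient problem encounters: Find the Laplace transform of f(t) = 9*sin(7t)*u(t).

Standard pair: sin(wt)*u(t) <-> w/(s^2+w^2)
With w = 7: L{9*sin(7t)*u(t)} = 63/(s^2+49)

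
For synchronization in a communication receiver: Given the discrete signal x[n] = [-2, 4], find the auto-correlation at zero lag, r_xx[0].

The auto-correlation at zero lag r_xx[0] equals the signal energy.
r_xx[0] = sum of x[n]^2 = (-2)^2 + 4^2
= 4 + 16 = 20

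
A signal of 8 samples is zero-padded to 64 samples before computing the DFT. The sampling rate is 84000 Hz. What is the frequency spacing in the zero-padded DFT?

Original DFT: N = 8, resolution = f_s/N = 84000/8 = 10500 Hz
Zero-padded DFT: N = 64, resolution = f_s/N = 84000/64 = 2625/2 Hz
Zero-padding interpolates the spectrum (finer frequency grid)
but does NOT improve the true spectral resolution (ability to resolve close frequencies).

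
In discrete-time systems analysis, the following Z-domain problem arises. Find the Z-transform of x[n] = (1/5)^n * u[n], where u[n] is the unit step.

The Z-transform of a^n * u[n] is z/(z-a) for |z| > |a|.
Here a = 1/5, so X(z) = z/(z - (1/5)) = 5z/(5z - 1)
ROC: |z| > 1/5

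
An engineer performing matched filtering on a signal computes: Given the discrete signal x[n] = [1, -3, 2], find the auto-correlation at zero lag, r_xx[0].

The auto-correlation at zero lag r_xx[0] equals the signal energy.
r_xx[0] = sum of x[n]^2 = 1^2 + (-3)^2 + 2^2
= 1 + 9 + 4 = 14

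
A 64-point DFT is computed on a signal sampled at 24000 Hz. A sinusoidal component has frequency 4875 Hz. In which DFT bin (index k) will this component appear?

DFT frequency resolution = f_s/N = 24000/64 = 375 Hz
Bin index k = f_signal / resolution = 4875 / 375 = 13
The signal frequency 4875 Hz falls in DFT bin k = 13.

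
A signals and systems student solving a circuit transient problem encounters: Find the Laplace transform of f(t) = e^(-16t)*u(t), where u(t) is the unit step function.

Standard Laplace transform pair:
e^(-at)*u(t) <-> 1/(s+a)
With a = 16: L{e^(-16t)*u(t)} = 1/(s+16), ROC: Re(s) > -16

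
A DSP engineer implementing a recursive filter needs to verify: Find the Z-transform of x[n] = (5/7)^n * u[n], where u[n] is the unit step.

The Z-transform of a^n * u[n] is z/(z-a) for |z| > |a|.
Here a = 5/7, so X(z) = z/(z - (5/7)) = 7z/(7z - 5)
ROC: |z| > 5/7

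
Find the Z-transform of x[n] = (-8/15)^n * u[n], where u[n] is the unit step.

The Z-transform of a^n * u[n] is z/(z-a) for |z| > |a|.
Here a = -8/15, so X(z) = z/(z - (-8/15)) = 15z/(15z + 8)
ROC: |z| > 8/15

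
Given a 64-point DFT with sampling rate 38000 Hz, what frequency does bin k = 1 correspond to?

The frequency of DFT bin k is: f_k = k * f_s / N
f_1 = 1 * 38000 / 64 = 2375/4 Hz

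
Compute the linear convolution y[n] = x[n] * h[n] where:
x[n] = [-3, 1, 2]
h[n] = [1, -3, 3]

y[n] = sum_k x[k]*h[n-k]. Output length = len(x) + len(h) - 1 = 3 + 3 - 1 = 5.
y[0] = -3*1 = -3
y[1] = 1*1 + -3*-3 = 10
y[2] = 2*1 + 1*-3 + -3*3 = -10
y[3] = 2*-3 + 1*3 = -3
y[4] = 2*3 = 6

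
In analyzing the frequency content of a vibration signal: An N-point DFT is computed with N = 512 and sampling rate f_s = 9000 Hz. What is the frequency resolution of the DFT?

DFT frequency resolution = f_s / N
= 9000 / 512 = 1125/64 Hz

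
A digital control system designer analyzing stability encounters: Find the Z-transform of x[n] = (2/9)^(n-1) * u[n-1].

Time-shifting property: if X(z) = Z{x[n]}, then Z{x[n-d]} = z^(-d) * X(z)
X(z) = z/(z - 2/9) for x[n] = (2/9)^n * u[n]
Z{x[n-1]} = z^(-1) * z/(z - 2/9) = 1/(z - 2/9)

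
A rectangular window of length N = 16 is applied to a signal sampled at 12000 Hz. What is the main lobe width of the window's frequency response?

For a rectangular window of length N,
the main lobe width in frequency is 2*f_s/N.
= 2*12000/16 = 1500 Hz
This determines the minimum frequency separation for resolving two sinusoids.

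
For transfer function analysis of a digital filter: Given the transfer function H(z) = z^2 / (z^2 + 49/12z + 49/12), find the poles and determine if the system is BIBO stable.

Poles are roots of the denominator: z^2 + 49/12z + 49/12 = 0.
Quadratic formula: z = [-(49/12) +/- sqrt((49/12)^2 - 4*(49/12))] / 2
Discriminant = 2401/144 - 49/3 = 49/144; sqrt = 7/12.
z = (-49/12 +/- 7/12) / 2 => z = -7/4 or z = -7/3.
|p1| = 7/4, |p2| = 7/3.
For BIBO stability, all poles must lie inside the unit circle (|p| < 1).
System is UNSTABLE since at least one |p| >= 1.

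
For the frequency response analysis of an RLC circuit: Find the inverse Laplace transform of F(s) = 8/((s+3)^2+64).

Standard pair: w/((s+a)^2+w^2) <-> e^(-at)*sin(wt)*u(t)
With a=3, w=8: f(t) = e^(-3t)*sin(8t)*u(t)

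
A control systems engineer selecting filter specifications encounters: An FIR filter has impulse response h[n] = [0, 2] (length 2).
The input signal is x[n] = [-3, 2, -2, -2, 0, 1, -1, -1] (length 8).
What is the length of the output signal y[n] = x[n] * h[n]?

For linear convolution, the output length is:
len(y) = len(x) + len(h) - 1 = 8 + 2 - 1 = 9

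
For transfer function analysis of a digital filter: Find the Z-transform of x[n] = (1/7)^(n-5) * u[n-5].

Time-shifting property: if X(z) = Z{x[n]}, then Z{x[n-d]} = z^(-d) * X(z)
X(z) = z/(z - 1/7) for x[n] = (1/7)^n * u[n]
Z{x[n-5]} = z^(-5) * z/(z - 1/7) = z^(-4)/(z - 1/7)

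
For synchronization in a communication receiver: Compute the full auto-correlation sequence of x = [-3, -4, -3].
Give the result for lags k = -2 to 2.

r_xx[k] = sum_m x[m]*x[m+k], indexed from 0, for k = -2 to 2:
  r_xx[-2] = x[2]*x[0] = 9
  r_xx[-1] = x[1]*x[0] + x[2]*x[1] = 24
  r_xx[0] = x[0]*x[0] + x[1]*x[1] + x[2]*x[2] = 34
  r_xx[1] = x[0]*x[1] + x[1]*x[2] = 24
  r_xx[2] = x[0]*x[2] = 9
r_xx = [9, 24, 34, 24, 9]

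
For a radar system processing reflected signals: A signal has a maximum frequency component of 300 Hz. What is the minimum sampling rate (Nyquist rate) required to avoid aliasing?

By the Nyquist-Shannon sampling theorem,
the minimum sampling rate (Nyquist rate) must be at least 2 * f_max.
Nyquist rate = 2 * 300 Hz = 600 Hz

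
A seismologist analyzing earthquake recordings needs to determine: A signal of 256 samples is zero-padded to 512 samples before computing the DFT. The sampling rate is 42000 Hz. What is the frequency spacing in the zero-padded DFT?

Original DFT: N = 256, resolution = f_s/N = 42000/256 = 2625/16 Hz
Zero-padded DFT: N = 512, resolution = f_s/N = 42000/512 = 2625/32 Hz
Zero-padding interpolates the spectrum (finer frequency grid)
but does NOT improve the true spectral resolution (ability to resolve close frequencies).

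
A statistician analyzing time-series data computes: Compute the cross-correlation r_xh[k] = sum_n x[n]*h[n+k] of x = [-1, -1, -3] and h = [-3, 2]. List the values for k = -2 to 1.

Both sequences indexed from 0 and zero outside their support.
Lags with overlap: k = -2 to 1.
  r_xh[-2] = x[2]*h[0] = 9
  r_xh[-1] = x[1]*h[0] + x[2]*h[1] = -3
  r_xh[0] = x[0]*h[0] + x[1]*h[1] = 1
  r_xh[1] = x[0]*h[1] = -2
r_xh = [9, -3, 1, -2] (for k = -2, ..., 1)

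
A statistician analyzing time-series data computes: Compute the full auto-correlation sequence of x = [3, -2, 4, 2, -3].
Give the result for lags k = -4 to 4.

r_xx[k] = sum_m x[m]*x[m+k], indexed from 0, for k = -4 to 4:
  r_xx[-4] = x[4]*x[0] = -9
  r_xx[-3] = x[3]*x[0] + x[4]*x[1] = 12
  r_xx[-2] = x[2]*x[0] + x[3]*x[1] + x[4]*x[2] = -4
  r_xx[-1] = x[1]*x[0] + x[2]*x[1] + x[3]*x[2] + x[4]*x[3] = -12
  r_xx[0] = x[0]*x[0] + x[1]*x[1] + x[2]*x[2] + x[3]*x[3] + x[4]*x[4] = 42
  r_xx[1] = x[0]*x[1] + x[1]*x[2] + x[2]*x[3] + x[3]*x[4] = -12
  r_xx[2] = x[0]*x[2] + x[1]*x[3] + x[2]*x[4] = -4
  r_xx[3] = x[0]*x[3] + x[1]*x[4] = 12
  r_xx[4] = x[0]*x[4] = -9
r_xx = [-9, 12, -4, -12, 42, -12, -4, 12, -9]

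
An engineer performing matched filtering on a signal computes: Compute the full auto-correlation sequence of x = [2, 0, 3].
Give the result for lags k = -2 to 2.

r_xx[k] = sum_m x[m]*x[m+k], indexed from 0, for k = -2 to 2:
  r_xx[-2] = x[2]*x[0] = 6
  r_xx[-1] = x[1]*x[0] + x[2]*x[1] = 0
  r_xx[0] = x[0]*x[0] + x[1]*x[1] + x[2]*x[2] = 13
  r_xx[1] = x[0]*x[1] + x[1]*x[2] = 0
  r_xx[2] = x[0]*x[2] = 6
r_xx = [6, 0, 13, 0, 6]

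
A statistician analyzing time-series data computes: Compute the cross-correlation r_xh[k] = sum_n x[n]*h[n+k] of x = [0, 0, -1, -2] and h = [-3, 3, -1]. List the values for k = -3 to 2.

Both sequences indexed from 0 and zero outside their support.
Lags with overlap: k = -3 to 2.
  r_xh[-3] = x[3]*h[0] = 6
  r_xh[-2] = x[2]*h[0] + x[3]*h[1] = -3
  r_xh[-1] = x[1]*h[0] + x[2]*h[1] + x[3]*h[2] = -1
  r_xh[0] = x[0]*h[0] + x[1]*h[1] + x[2]*h[2] = 1
  r_xh[1] = x[0]*h[1] + x[1]*h[2] = 0
  r_xh[2] = x[0]*h[2] = 0
r_xh = [6, -3, -1, 1, 0, 0] (for k = -3, ..., 2)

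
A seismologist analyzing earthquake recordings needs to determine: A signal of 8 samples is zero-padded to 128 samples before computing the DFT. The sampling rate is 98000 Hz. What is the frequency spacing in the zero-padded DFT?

Original DFT: N = 8, resolution = f_s/N = 98000/8 = 12250 Hz
Zero-padded DFT: N = 128, resolution = f_s/N = 98000/128 = 6125/8 Hz
Zero-padding interpolates the spectrum (finer frequency grid)
but does NOT improve the true spectral resolution (ability to resolve close frequencies).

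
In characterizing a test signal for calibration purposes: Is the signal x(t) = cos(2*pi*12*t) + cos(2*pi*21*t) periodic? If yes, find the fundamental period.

f1 = 12 Hz, f2 = 21 Hz
Period T1 = 1/12, T2 = 1/21
Ratio T1/T2 = 21/12, which is rational.
The signal is periodic with fundamental period T = 1/GCD(12,21) = 1/3 s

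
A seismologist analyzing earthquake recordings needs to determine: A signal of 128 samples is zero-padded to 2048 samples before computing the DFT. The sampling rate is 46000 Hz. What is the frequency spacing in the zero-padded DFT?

Original DFT: N = 128, resolution = f_s/N = 46000/128 = 2875/8 Hz
Zero-padded DFT: N = 2048, resolution = f_s/N = 46000/2048 = 2875/128 Hz
Zero-padding interpolates the spectrum (finer frequency grid)
but does NOT improve the true spectral resolution (ability to resolve close frequencies).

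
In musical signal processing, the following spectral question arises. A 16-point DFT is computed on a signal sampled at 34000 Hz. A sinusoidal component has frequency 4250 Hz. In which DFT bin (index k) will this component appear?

DFT frequency resolution = f_s/N = 34000/16 = 2125 Hz
Bin index k = f_signal / resolution = 4250 / 2125 = 2
The signal frequency 4250 Hz falls in DFT bin k = 2.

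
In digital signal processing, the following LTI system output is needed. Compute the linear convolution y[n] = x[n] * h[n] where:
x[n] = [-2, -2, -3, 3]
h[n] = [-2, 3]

y[n] = sum_k x[k]*h[n-k]. Output length = len(x) + len(h) - 1 = 4 + 2 - 1 = 5.
y[0] = -2*-2 = 4
y[1] = -2*-2 + -2*3 = -2
y[2] = -3*-2 + -2*3 = 0
y[3] = 3*-2 + -3*3 = -15
y[4] = 3*3 = 9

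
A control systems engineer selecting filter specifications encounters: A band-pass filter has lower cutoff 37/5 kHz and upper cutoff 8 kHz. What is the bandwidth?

Bandwidth = f_high - f_low
= 8 kHz - 37/5 kHz = 3/5 kHz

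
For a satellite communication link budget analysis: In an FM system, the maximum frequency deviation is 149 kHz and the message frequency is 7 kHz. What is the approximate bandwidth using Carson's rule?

Carson's rule: BW = 2*(delta_f + f_m)
= 2*(149 + 7) kHz = 312 kHz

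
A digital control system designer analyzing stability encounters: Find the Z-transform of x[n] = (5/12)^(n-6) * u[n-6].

Time-shifting property: if X(z) = Z{x[n]}, then Z{x[n-d]} = z^(-d) * X(z)
X(z) = z/(z - 5/12) for x[n] = (5/12)^n * u[n]
Z{x[n-6]} = z^(-6) * z/(z - 5/12) = z^(-5)/(z - 5/12)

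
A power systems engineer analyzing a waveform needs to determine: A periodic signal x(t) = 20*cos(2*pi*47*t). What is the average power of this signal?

Average power of A*cos(wt) is A^2/2.
P = 20^2 / 2 = 400/2 = 200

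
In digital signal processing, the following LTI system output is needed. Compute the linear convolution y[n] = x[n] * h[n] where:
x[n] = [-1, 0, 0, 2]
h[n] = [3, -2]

y[n] = sum_k x[k]*h[n-k]. Output length = len(x) + len(h) - 1 = 4 + 2 - 1 = 5.
y[0] = -1*3 = -3
y[1] = 0*3 + -1*-2 = 2
y[2] = 0*3 + 0*-2 = 0
y[3] = 2*3 + 0*-2 = 6
y[4] = 2*-2 = -4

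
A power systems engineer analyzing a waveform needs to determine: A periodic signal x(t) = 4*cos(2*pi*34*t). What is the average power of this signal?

Average power of A*cos(wt) is A^2/2.
P = 4^2 / 2 = 16/2 = 8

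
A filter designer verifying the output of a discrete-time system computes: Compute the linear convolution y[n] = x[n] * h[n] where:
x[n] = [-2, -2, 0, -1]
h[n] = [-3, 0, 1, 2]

y[n] = sum_k x[k]*h[n-k]. Output length = len(x) + len(h) - 1 = 4 + 4 - 1 = 7.
y[0] = -2*-3 = 6
y[1] = -2*-3 + -2*0 = 6
y[2] = 0*-3 + -2*0 + -2*1 = -2
y[3] = -1*-3 + 0*0 + -2*1 + -2*2 = -3
y[4] = -1*0 + 0*1 + -2*2 = -4
y[5] = -1*1 + 0*2 = -1
y[6] = -1*2 = -2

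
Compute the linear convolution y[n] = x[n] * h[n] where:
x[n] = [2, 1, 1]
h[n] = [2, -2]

y[n] = sum_k x[k]*h[n-k]. Output length = len(x) + len(h) - 1 = 3 + 2 - 1 = 4.
y[0] = 2*2 = 4
y[1] = 1*2 + 2*-2 = -2
y[2] = 1*2 + 1*-2 = 0
y[3] = 1*-2 = -2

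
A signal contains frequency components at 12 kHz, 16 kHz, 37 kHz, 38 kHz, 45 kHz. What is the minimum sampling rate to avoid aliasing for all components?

The highest frequency component is f_max = 45 kHz.
Nyquist rate = 2 * f_max = 2 * 45 kHz = 90 kHz.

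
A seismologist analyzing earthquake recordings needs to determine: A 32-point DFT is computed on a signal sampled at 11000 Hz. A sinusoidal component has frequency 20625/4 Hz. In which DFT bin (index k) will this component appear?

DFT frequency resolution = f_s/N = 11000/32 = 1375/4 Hz
Bin index k = f_signal / resolution = 20625/4 / 1375/4 = 15
The signal frequency 20625/4 Hz falls in DFT bin k = 15.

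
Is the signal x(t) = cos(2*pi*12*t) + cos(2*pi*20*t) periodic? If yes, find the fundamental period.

f1 = 12 Hz, f2 = 20 Hz
Period T1 = 1/12, T2 = 1/20
Ratio T1/T2 = 20/12, which is rational.
The signal is periodic with fundamental period T = 1/GCD(12,20) = 1/4 s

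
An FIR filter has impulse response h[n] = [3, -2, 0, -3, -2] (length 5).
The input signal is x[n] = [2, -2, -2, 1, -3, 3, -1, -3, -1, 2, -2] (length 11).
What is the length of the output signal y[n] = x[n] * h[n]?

For linear convolution, the output length is:
len(y) = len(x) + len(h) - 1 = 11 + 5 - 1 = 15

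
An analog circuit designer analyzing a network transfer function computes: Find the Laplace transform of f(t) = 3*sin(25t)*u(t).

Standard pair: sin(wt)*u(t) <-> w/(s^2+w^2)
With w = 25: L{3*sin(25t)*u(t)} = 75/(s^2+625)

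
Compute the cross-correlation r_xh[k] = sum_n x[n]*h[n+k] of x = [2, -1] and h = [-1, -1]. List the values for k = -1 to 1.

Both sequences indexed from 0 and zero outside their support.
Lags with overlap: k = -1 to 1.
  r_xh[-1] = x[1]*h[0] = 1
  r_xh[0] = x[0]*h[0] + x[1]*h[1] = -1
  r_xh[1] = x[0]*h[1] = -2
r_xh = [1, -1, -2] (for k = -1, ..., 1)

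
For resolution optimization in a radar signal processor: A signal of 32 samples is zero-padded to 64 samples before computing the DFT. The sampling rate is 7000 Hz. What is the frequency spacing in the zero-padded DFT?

Original DFT: N = 32, resolution = f_s/N = 7000/32 = 875/4 Hz
Zero-padded DFT: N = 64, resolution = f_s/N = 7000/64 = 875/8 Hz
Zero-padding interpolates the spectrum (finer frequency grid)
but does NOT improve the true spectral resolution (ability to resolve close frequencies).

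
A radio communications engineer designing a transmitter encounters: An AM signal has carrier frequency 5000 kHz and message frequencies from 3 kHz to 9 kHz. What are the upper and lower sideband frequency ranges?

Upper sideband (USB) = fc + [fm_low, fm_high] = 5000 + [3, 9] = [5003, 5009] kHz
Lower sideband (LSB) = fc - [fm_high, fm_low] = 5000 - [9, 3] = [4991, 4997] kHz
Total occupied spectrum: 4991 kHz to 5009 kHz (plus carrier at 5000 kHz)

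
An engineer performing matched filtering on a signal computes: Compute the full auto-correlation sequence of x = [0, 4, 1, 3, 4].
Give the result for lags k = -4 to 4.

r_xx[k] = sum_m x[m]*x[m+k], indexed from 0, for k = -4 to 4:
  r_xx[-4] = x[4]*x[0] = 0
  r_xx[-3] = x[3]*x[0] + x[4]*x[1] = 16
  r_xx[-2] = x[2]*x[0] + x[3]*x[1] + x[4]*x[2] = 16
  r_xx[-1] = x[1]*x[0] + x[2]*x[1] + x[3]*x[2] + x[4]*x[3] = 19
  r_xx[0] = x[0]*x[0] + x[1]*x[1] + x[2]*x[2] + x[3]*x[3] + x[4]*x[4] = 42
  r_xx[1] = x[0]*x[1] + x[1]*x[2] + x[2]*x[3] + x[3]*x[4] = 19
  r_xx[2] = x[0]*x[2] + x[1]*x[3] + x[2]*x[4] = 16
  r_xx[3] = x[0]*x[3] + x[1]*x[4] = 16
  r_xx[4] = x[0]*x[4] = 0
r_xx = [0, 16, 16, 19, 42, 19, 16, 16, 0]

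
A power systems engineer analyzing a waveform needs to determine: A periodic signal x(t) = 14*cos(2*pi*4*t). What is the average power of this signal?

Average power of A*cos(wt) is A^2/2.
P = 14^2 / 2 = 196/2 = 98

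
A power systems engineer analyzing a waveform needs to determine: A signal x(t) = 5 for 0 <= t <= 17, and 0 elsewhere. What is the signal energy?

Energy = integral of |x(t)|^2 dt over the signal duration
= 5^2 * 17 = 25 * 17 = 425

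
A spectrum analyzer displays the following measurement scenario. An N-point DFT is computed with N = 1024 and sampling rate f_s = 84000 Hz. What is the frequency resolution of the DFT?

DFT frequency resolution = f_s / N
= 84000 / 1024 = 2625/32 Hz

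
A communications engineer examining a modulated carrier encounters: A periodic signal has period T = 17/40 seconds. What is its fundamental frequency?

The fundamental frequency is the reciprocal of the period.
f = 1/T = 1/(17/40) = 40/17 Hz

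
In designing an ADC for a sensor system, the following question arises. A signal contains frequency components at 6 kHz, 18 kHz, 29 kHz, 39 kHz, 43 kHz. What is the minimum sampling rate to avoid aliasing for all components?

The highest frequency component is f_max = 43 kHz.
Nyquist rate = 2 * f_max = 2 * 43 kHz = 86 kHz.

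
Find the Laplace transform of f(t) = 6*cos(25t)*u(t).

Standard pair: cos(wt)*u(t) <-> s/(s^2+w^2)
With w = 25: L{6*cos(25t)*u(t)} = 6s/(s^2+625)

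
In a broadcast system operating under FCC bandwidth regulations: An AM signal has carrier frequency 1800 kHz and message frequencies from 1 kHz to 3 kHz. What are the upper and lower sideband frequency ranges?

Upper sideband (USB) = fc + [fm_low, fm_high] = 1800 + [1, 3] = [1801, 1803] kHz
Lower sideband (LSB) = fc - [fm_high, fm_low] = 1800 - [3, 1] = [1797, 1799] kHz
Total occupied spectrum: 1797 kHz to 1803 kHz (plus carrier at 1800 kHz)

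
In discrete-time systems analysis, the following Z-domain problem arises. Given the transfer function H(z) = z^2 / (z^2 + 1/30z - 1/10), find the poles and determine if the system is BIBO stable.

Poles are roots of the denominator: z^2 + 1/30z - 1/10 = 0.
Quadratic formula: z = [-(1/30) +/- sqrt((1/30)^2 - 4*(-1/10))] / 2
Discriminant = 1/900 + 2/5 = 361/900; sqrt = 19/30.
z = (-1/30 +/- 19/30) / 2 => z = 3/10 or z = -1/3.
|p1| = 1/3, |p2| = 3/10.
For BIBO stability, all poles must lie inside the unit circle (|p| < 1).
System is STABLE since both |p| < 1.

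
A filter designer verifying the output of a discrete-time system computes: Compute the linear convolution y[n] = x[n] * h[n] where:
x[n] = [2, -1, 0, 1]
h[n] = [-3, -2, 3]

y[n] = sum_k x[k]*h[n-k]. Output length = len(x) + len(h) - 1 = 4 + 3 - 1 = 6.
y[0] = 2*-3 = -6
y[1] = -1*-3 + 2*-2 = -1
y[2] = 0*-3 + -1*-2 + 2*3 = 8
y[3] = 1*-3 + 0*-2 + -1*3 = -6
y[4] = 1*-2 + 0*3 = -2
y[5] = 1*3 = 3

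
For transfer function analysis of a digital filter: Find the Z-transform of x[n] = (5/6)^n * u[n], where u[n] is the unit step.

The Z-transform of a^n * u[n] is z/(z-a) for |z| > |a|.
Here a = 5/6, so X(z) = z/(z - (5/6)) = 6z/(6z - 5)
ROC: |z| > 5/6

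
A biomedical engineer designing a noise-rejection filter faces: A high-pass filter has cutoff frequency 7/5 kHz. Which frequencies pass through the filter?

A high-pass filter passes all frequencies above the cutoff frequency 7/5 kHz and attenuates lower frequencies.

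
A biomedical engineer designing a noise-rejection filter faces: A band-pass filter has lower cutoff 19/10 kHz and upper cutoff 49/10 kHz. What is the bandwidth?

Bandwidth = f_high - f_low
= 49/10 kHz - 19/10 kHz = 3 kHz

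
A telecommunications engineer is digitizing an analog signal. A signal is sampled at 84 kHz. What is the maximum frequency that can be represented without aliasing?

The maximum frequency that can be represented without aliasing
is the Nyquist frequency: f_max = f_s / 2 = 84 kHz / 2 = 42 kHz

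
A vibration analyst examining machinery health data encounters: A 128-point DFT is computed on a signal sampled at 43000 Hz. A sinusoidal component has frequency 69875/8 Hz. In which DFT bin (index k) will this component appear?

DFT frequency resolution = f_s/N = 43000/128 = 5375/16 Hz
Bin index k = f_signal / resolution = 69875/8 / 5375/16 = 26
The signal frequency 69875/8 Hz falls in DFT bin k = 26.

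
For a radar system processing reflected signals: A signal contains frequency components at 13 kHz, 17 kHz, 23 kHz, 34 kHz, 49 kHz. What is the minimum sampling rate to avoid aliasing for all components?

The highest frequency component is f_max = 49 kHz.
Nyquist rate = 2 * f_max = 2 * 49 kHz = 98 kHz.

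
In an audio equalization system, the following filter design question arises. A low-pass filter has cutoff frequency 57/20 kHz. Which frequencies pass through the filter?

A low-pass filter passes all frequencies below the cutoff frequency 57/20 kHz and attenuates higher frequencies.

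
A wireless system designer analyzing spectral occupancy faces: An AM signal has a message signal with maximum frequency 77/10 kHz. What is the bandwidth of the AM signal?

In AM (double-sideband), the bandwidth is twice the message frequency.
BW = 2 * f_m = 2 * 77/10 kHz = 77/5 kHz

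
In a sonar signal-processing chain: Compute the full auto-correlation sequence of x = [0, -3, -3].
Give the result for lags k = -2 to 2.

r_xx[k] = sum_m x[m]*x[m+k], indexed from 0, for k = -2 to 2:
  r_xx[-2] = x[2]*x[0] = 0
  r_xx[-1] = x[1]*x[0] + x[2]*x[1] = 9
  r_xx[0] = x[0]*x[0] + x[1]*x[1] + x[2]*x[2] = 18
  r_xx[1] = x[0]*x[1] + x[1]*x[2] = 9
  r_xx[2] = x[0]*x[2] = 0
r_xx = [0, 9, 18, 9, 0]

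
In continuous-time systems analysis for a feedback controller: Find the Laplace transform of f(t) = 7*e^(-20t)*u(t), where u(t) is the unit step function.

Standard Laplace transform pair:
e^(-at)*u(t) <-> 1/(s+a)
With a = 20: L{7*e^(-20t)*u(t)} = 7/(s+20), ROC: Re(s) > -20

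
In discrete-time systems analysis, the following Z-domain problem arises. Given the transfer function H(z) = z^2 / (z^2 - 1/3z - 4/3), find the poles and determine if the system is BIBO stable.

Poles are roots of the denominator: z^2 - 1/3z - 4/3 = 0.
Quadratic formula: z = [-(-1/3) +/- sqrt((-1/3)^2 - 4*(-4/3))] / 2
Discriminant = 1/9 + 16/3 = 49/9; sqrt = 7/3.
z = (1/3 +/- 7/3) / 2 => z = 4/3 or z = -1.
|p1| = 1, |p2| = 4/3.
For BIBO stability, all poles must lie inside the unit circle (|p| < 1).
System is UNSTABLE since at least one |p| >= 1.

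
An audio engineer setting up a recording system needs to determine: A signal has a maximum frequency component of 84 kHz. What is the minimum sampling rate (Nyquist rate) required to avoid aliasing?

By the Nyquist-Shannon sampling theorem,
the minimum sampling rate (Nyquist rate) must be at least 2 * f_max.
Nyquist rate = 2 * 84 kHz = 168 kHz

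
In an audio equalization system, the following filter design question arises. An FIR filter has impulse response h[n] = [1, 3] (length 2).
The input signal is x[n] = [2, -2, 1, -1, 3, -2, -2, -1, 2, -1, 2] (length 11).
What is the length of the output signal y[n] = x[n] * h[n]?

For linear convolution, the output length is:
len(y) = len(x) + len(h) - 1 = 11 + 2 - 1 = 12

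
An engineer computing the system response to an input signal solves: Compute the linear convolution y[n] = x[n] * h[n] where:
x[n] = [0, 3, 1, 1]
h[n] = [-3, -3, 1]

y[n] = sum_k x[k]*h[n-k]. Output length = len(x) + len(h) - 1 = 4 + 3 - 1 = 6.
y[0] = 0*-3 = 0
y[1] = 3*-3 + 0*-3 = -9
y[2] = 1*-3 + 3*-3 + 0*1 = -12
y[3] = 1*-3 + 1*-3 + 3*1 = -3
y[4] = 1*-3 + 1*1 = -2
y[5] = 1*1 = 1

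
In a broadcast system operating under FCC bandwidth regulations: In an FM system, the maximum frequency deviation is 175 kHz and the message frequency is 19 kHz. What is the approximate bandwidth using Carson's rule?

Carson's rule: BW = 2*(delta_f + f_m)
= 2*(175 + 19) kHz = 388 kHz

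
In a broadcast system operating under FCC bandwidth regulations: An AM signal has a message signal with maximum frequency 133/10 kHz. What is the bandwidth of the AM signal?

In AM (double-sideband), the bandwidth is twice the message frequency.
BW = 2 * f_m = 2 * 133/10 kHz = 133/5 kHz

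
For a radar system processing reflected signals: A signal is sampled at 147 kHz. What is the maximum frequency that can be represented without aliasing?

The maximum frequency that can be represented without aliasing
is the Nyquist frequency: f_max = f_s / 2 = 147 kHz / 2 = 147/2 kHz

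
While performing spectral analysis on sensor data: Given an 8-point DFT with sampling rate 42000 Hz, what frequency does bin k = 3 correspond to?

The frequency of DFT bin k is: f_k = k * f_s / N
f_3 = 3 * 42000 / 8 = 15750 Hz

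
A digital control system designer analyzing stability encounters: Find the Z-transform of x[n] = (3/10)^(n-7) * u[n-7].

Time-shifting property: if X(z) = Z{x[n]}, then Z{x[n-d]} = z^(-d) * X(z)
X(z) = z/(z - 3/10) for x[n] = (3/10)^n * u[n]
Z{x[n-7]} = z^(-7) * z/(z - 3/10) = z^(-6)/(z - 3/10)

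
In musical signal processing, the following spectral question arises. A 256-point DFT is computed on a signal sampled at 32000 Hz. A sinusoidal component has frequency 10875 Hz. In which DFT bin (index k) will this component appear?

DFT frequency resolution = f_s/N = 32000/256 = 125 Hz
Bin index k = f_signal / resolution = 10875 / 125 = 87
The signal frequency 10875 Hz falls in DFT bin k = 87.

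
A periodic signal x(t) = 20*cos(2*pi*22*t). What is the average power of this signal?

Average power of A*cos(wt) is A^2/2.
P = 20^2 / 2 = 400/2 = 200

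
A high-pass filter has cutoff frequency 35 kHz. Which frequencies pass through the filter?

A high-pass filter passes all frequencies above the cutoff frequency 35 kHz and attenuates lower frequencies.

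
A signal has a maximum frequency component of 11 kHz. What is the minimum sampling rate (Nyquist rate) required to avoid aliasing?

By the Nyquist-Shannon sampling theorem,
the minimum sampling rate (Nyquist rate) must be at least 2 * f_max.
Nyquist rate = 2 * 11 kHz = 22 kHz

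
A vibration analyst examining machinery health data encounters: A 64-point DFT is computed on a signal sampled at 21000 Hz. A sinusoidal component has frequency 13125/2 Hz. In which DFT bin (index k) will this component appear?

DFT frequency resolution = f_s/N = 21000/64 = 2625/8 Hz
Bin index k = f_signal / resolution = 13125/2 / 2625/8 = 20
The signal frequency 13125/2 Hz falls in DFT bin k = 20.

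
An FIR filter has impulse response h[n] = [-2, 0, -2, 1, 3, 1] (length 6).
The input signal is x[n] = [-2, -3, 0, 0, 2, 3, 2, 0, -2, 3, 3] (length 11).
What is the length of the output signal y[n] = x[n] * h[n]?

For linear convolution, the output length is:
len(y) = len(x) + len(h) - 1 = 11 + 6 - 1 = 16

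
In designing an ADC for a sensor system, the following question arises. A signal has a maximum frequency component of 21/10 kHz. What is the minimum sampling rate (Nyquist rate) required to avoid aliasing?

By the Nyquist-Shannon sampling theorem,
the minimum sampling rate (Nyquist rate) must be at least 2 * f_max.
Nyquist rate = 2 * 21/10 kHz = 21/5 kHz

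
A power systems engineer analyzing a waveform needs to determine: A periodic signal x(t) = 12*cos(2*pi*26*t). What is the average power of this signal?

Average power of A*cos(wt) is A^2/2.
P = 12^2 / 2 = 144/2 = 72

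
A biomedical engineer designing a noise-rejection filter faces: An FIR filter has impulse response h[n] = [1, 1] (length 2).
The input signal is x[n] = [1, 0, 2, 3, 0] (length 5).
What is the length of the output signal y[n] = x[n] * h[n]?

For linear convolution, the output length is:
len(y) = len(x) + len(h) - 1 = 5 + 2 - 1 = 6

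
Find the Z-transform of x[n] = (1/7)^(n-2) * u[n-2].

Time-shifting property: if X(z) = Z{x[n]}, then Z{x[n-d]} = z^(-d) * X(z)
X(z) = z/(z - 1/7) for x[n] = (1/7)^n * u[n]
Z{x[n-2]} = z^(-2) * z/(z - 1/7) = z^(-1)/(z - 1/7)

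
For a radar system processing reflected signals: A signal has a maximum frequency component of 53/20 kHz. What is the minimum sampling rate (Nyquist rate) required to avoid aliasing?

By the Nyquist-Shannon sampling theorem,
the minimum sampling rate (Nyquist rate) must be at least 2 * f_max.
Nyquist rate = 2 * 53/20 kHz = 53/10 kHz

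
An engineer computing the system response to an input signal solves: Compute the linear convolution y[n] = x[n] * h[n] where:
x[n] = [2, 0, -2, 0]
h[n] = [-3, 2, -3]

y[n] = sum_k x[k]*h[n-k]. Output length = len(x) + len(h) - 1 = 4 + 3 - 1 = 6.
y[0] = 2*-3 = -6
y[1] = 0*-3 + 2*2 = 4
y[2] = -2*-3 + 0*2 + 2*-3 = 0
y[3] = 0*-3 + -2*2 + 0*-3 = -4
y[4] = 0*2 + -2*-3 = 6
y[5] = 0*-3 = 0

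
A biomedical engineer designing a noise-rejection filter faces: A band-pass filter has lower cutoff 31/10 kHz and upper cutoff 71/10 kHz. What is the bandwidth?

Bandwidth = f_high - f_low
= 71/10 kHz - 31/10 kHz = 4 kHz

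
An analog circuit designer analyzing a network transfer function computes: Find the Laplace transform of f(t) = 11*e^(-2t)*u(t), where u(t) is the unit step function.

Standard Laplace transform pair:
e^(-at)*u(t) <-> 1/(s+a)
With a = 2: L{11*e^(-2t)*u(t)} = 11/(s+2), ROC: Re(s) > -2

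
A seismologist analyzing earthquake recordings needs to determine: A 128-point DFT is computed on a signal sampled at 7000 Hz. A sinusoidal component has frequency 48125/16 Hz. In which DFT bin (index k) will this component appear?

DFT frequency resolution = f_s/N = 7000/128 = 875/16 Hz
Bin index k = f_signal / resolution = 48125/16 / 875/16 = 55
The signal frequency 48125/16 Hz falls in DFT bin k = 55.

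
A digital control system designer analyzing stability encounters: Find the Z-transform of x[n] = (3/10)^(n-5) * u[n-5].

Time-shifting property: if X(z) = Z{x[n]}, then Z{x[n-d]} = z^(-d) * X(z)
X(z) = z/(z - 3/10) for x[n] = (3/10)^n * u[n]
Z{x[n-5]} = z^(-5) * z/(z - 3/10) = z^(-4)/(z - 3/10)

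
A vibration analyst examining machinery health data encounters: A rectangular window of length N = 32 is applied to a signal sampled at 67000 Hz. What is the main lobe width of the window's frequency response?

For a rectangular window of length N,
the main lobe width in frequency is 2*f_s/N.
= 2*67000/32 = 8375/2 Hz
This determines the minimum frequency separation for resolving two sinusoids.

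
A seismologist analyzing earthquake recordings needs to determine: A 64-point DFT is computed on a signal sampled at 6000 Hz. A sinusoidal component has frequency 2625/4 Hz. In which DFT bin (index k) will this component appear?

DFT frequency resolution = f_s/N = 6000/64 = 375/4 Hz
Bin index k = f_signal / resolution = 2625/4 / 375/4 = 7
The signal frequency 2625/4 Hz falls in DFT bin k = 7.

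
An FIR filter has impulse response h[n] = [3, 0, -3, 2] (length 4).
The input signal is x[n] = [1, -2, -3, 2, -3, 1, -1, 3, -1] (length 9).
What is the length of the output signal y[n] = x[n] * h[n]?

For linear convolution, the output length is:
len(y) = len(x) + len(h) - 1 = 9 + 4 - 1 = 12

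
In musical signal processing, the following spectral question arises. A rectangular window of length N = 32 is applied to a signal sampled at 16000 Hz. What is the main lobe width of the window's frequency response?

For a rectangular window of length N,
the main lobe width in frequency is 2*f_s/N.
= 2*16000/32 = 1000 Hz
This determines the minimum frequency separation for resolving two sinusoids.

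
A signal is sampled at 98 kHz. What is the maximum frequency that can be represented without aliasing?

The maximum frequency that can be represented without aliasing
is the Nyquist frequency: f_max = f_s / 2 = 98 kHz / 2 = 49 kHz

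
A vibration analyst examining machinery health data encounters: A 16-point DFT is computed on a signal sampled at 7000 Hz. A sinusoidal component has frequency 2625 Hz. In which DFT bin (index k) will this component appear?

DFT frequency resolution = f_s/N = 7000/16 = 875/2 Hz
Bin index k = f_signal / resolution = 2625 / 875/2 = 6
The signal frequency 2625 Hz falls in DFT bin k = 6.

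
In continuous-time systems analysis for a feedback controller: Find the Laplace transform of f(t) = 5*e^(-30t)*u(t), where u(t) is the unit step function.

Standard Laplace transform pair:
e^(-at)*u(t) <-> 1/(s+a)
With a = 30: L{5*e^(-30t)*u(t)} = 5/(s+30), ROC: Re(s) > -30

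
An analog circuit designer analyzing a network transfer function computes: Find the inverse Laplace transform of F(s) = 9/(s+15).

Standard pair: k/(s+a) <-> k*e^(-at)*u(t)
With k=9, a=15: f(t) = 9*e^(-15t)*u(t)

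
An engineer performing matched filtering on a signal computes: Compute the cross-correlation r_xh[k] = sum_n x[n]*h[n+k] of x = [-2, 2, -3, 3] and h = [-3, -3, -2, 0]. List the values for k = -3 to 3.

Both sequences indexed from 0 and zero outside their support.
Lags with overlap: k = -3 to 3.
  r_xh[-3] = x[3]*h[0] = -9
  r_xh[-2] = x[2]*h[0] + x[3]*h[1] = 0
  r_xh[-1] = x[1]*h[0] + x[2]*h[1] + x[3]*h[2] = -3
  r_xh[0] = x[0]*h[0] + x[1]*h[1] + x[2]*h[2] + x[3]*h[3] = 6
  r_xh[1] = x[0]*h[1] + x[1]*h[2] + x[2]*h[3] = 2
  r_xh[2] = x[0]*h[2] + x[1]*h[3] = 4
  r_xh[3] = x[0]*h[3] = 0
r_xh = [-9, 0, -3, 6, 2, 4, 0] (for k = -3, ..., 3)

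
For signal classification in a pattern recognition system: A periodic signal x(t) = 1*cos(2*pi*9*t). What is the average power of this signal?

Average power of A*cos(wt) is A^2/2.
P = 1^2 / 2 = 1/2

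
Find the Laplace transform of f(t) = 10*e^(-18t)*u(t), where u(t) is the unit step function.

Standard Laplace transform pair:
e^(-at)*u(t) <-> 1/(s+a)
With a = 18: L{10*e^(-18t)*u(t)} = 10/(s+18), ROC: Re(s) > -18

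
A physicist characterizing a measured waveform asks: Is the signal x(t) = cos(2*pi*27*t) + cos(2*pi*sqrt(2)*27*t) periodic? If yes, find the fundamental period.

f1 = 27 Hz, f2 = 27*sqrt(2) Hz
Ratio f2/f1 = sqrt(2), which is irrational.
Since the frequency ratio is irrational, no common period exists.
The signal is not periodic.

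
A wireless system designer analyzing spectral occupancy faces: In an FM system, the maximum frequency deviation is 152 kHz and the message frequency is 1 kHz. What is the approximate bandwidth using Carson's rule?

Carson's rule: BW = 2*(delta_f + f_m)
= 2*(152 + 1) kHz = 306 kHz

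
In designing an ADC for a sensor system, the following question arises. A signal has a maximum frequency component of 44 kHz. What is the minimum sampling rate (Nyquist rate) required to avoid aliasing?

By the Nyquist-Shannon sampling theorem,
the minimum sampling rate (Nyquist rate) must be at least 2 * f_max.
Nyquist rate = 2 * 44 kHz = 88 kHz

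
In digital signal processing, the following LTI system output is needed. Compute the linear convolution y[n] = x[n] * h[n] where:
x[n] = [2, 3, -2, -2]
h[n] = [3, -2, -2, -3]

y[n] = sum_k x[k]*h[n-k]. Output length = len(x) + len(h) - 1 = 4 + 4 - 1 = 7.
y[0] = 2*3 = 6
y[1] = 3*3 + 2*-2 = 5
y[2] = -2*3 + 3*-2 + 2*-2 = -16
y[3] = -2*3 + -2*-2 + 3*-2 + 2*-3 = -14
y[4] = -2*-2 + -2*-2 + 3*-3 = -1
y[5] = -2*-2 + -2*-3 = 10
y[6] = -2*-3 = 6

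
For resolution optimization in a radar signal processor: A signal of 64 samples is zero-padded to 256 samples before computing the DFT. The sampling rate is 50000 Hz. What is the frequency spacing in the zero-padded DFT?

Original DFT: N = 64, resolution = f_s/N = 50000/64 = 3125/4 Hz
Zero-padded DFT: N = 256, resolution = f_s/N = 50000/256 = 3125/16 Hz
Zero-padding interpolates the spectrum (finer frequency grid)
but does NOT improve the true spectral resolution (ability to resolve close frequencies).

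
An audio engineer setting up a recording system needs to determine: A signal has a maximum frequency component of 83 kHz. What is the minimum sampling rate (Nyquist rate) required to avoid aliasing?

By the Nyquist-Shannon sampling theorem,
the minimum sampling rate (Nyquist rate) must be at least 2 * f_max.
Nyquist rate = 2 * 83 kHz = 166 kHz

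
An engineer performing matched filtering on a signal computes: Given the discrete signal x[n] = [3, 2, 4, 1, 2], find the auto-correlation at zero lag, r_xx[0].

The auto-correlation at zero lag r_xx[0] equals the signal energy.
r_xx[0] = sum of x[n]^2 = 3^2 + 2^2 + 4^2 + 1^2 + 2^2
= 9 + 4 + 16 + 1 + 4 = 34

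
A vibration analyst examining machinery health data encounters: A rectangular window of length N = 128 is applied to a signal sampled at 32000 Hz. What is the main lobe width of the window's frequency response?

For a rectangular window of length N,
the main lobe width in frequency is 2*f_s/N.
= 2*32000/128 = 500 Hz
This determines the minimum frequency separation for resolving two sinusoids.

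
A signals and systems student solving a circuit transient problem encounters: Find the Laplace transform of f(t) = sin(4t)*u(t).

Standard pair: sin(wt)*u(t) <-> w/(s^2+w^2)
With w = 4: L{sin(4t)*u(t)} = 4/(s^2+16)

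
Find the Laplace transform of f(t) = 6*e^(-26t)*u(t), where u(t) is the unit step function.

Standard Laplace transform pair:
e^(-at)*u(t) <-> 1/(s+a)
With a = 26: L{6*e^(-26t)*u(t)} = 6/(s+26), ROC: Re(s) > -26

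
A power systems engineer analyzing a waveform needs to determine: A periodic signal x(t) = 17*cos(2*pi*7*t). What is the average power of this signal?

Average power of A*cos(wt) is A^2/2.
P = 17^2 / 2 = 289/2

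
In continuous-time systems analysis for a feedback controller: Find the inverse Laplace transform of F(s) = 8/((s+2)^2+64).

Standard pair: w/((s+a)^2+w^2) <-> e^(-at)*sin(wt)*u(t)
With a=2, w=8: f(t) = e^(-2t)*sin(8t)*u(t)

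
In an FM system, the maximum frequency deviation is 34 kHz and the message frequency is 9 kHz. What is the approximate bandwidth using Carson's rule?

Carson's rule: BW = 2*(delta_f + f_m)
= 2*(34 + 9) kHz = 86 kHz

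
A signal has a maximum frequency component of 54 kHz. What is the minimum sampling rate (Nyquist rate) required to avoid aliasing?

By the Nyquist-Shannon sampling theorem,
the minimum sampling rate (Nyquist rate) must be at least 2 * f_max.
Nyquist rate = 2 * 54 kHz = 108 kHz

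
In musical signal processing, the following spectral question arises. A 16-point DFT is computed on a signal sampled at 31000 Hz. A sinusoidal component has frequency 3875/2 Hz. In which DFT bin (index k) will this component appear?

DFT frequency resolution = f_s/N = 31000/16 = 3875/2 Hz
Bin index k = f_signal / resolution = 3875/2 / 3875/2 = 1
The signal frequency 3875/2 Hz falls in DFT bin k = 1.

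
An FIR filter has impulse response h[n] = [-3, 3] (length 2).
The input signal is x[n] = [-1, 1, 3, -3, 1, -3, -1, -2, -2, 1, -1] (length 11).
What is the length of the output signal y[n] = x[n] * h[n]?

For linear convolution, the output length is:
len(y) = len(x) + len(h) - 1 = 11 + 2 - 1 = 12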